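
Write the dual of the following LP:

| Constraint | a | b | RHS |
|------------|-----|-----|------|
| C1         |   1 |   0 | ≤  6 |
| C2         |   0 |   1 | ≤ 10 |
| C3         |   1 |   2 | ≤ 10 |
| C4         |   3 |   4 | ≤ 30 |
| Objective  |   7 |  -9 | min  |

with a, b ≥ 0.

Primal min cᵀx s.t. Ax ≤ b, x ≥ 0  →  Dual max −bᵀy s.t. Aᵀy ≥ −c, y ≥ 0.

Maximize: z = -6y1 - 10y2 - 10y3 - 30y4

Subject to:
  y1 + y3 + 3y4 ≥ -7
  y2 + 2y3 + 4y4 ≥ 9
  y1, y2, y3, y4 ≥ 0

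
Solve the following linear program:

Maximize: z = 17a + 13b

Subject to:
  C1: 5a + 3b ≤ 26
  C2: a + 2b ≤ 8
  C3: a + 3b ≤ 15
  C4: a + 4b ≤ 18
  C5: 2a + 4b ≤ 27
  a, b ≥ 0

Evaluate the objective at each vertex of the feasible region:
  z(0, 0) = 0
  z(5.2, 0) = 88.4
  z(4, 2) = 94  ←
  z(0, 4) = 52
The maximum is at a = 4, b = 2.

a = 4, b = 2, z = 94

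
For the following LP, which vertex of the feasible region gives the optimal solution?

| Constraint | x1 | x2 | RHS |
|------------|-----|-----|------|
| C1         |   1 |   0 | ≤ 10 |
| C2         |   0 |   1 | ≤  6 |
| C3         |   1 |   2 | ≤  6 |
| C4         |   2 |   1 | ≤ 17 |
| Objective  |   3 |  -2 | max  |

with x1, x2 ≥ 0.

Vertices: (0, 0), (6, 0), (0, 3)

Evaluate the objective at each vertex of the feasible region:
  z(0, 0) = 0
  z(6, 0) = 18  ←
  z(0, 3) = -6
The maximum is at x1 = 6, x2 = 0.

(6, 0)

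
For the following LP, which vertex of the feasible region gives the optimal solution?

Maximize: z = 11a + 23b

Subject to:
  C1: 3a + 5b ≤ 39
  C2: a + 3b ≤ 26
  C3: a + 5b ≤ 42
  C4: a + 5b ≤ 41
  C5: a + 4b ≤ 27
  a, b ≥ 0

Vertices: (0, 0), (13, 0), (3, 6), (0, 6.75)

Evaluate the objective at each vertex of the feasible region:
  z(0, 0) = 0
  z(13, 0) = 143
  z(3, 6) = 171  ←
  z(0, 6.75) = 155.2
The maximum is at a = 3, b = 6.

(3, 6)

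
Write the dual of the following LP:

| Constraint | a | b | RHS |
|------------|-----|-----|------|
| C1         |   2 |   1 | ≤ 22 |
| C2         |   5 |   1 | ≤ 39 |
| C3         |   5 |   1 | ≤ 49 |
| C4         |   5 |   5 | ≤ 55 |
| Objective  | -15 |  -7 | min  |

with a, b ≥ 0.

Primal min cᵀx s.t. Ax ≤ b, x ≥ 0  →  Dual max −bᵀy s.t. Aᵀy ≥ −c, y ≥ 0.

Maximize: z = -22y1 - 39y2 - 49y3 - 55y4

Subject to:
  2y1 + 5y2 + 5y3 + 5y4 ≥ 15
  y1 + y2 + y3 + 5y4 ≥ 7
  y1, y2, y3, y4 ≥ 0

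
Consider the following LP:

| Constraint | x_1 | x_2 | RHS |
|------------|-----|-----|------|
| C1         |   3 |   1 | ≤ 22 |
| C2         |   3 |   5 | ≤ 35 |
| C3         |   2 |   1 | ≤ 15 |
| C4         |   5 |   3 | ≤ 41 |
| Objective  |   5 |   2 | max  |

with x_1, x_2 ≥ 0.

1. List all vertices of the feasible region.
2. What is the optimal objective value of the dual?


1. (0, 0), (7.333, 0), (7, 1), (5.714, 3.571), (0, 7)
2. 37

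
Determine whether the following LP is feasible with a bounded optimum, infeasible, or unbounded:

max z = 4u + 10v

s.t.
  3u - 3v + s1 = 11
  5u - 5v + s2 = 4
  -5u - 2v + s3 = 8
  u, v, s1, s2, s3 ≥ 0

Unbounded (objective can increase without bound)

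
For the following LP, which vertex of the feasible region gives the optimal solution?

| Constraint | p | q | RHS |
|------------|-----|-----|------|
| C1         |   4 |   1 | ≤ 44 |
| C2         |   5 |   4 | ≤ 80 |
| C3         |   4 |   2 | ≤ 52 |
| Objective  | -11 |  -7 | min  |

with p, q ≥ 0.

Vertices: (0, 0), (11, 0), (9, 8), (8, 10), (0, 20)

Evaluate the objective at each vertex of the feasible region:
  z(0, 0) = 0
  z(11, 0) = -121
  z(9, 8) = -155
  z(8, 10) = -158  ←
  z(0, 20) = -140
The minimum is at p = 8, q = 10.

(8, 10)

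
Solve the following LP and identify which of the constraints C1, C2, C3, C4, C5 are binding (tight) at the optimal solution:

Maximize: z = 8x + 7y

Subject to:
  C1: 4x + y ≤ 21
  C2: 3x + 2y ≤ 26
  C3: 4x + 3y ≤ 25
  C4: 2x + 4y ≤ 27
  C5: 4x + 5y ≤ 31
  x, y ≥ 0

At x = 4, y = 3, compute slack b - a·x for each constraint:
  C1: 21 − 19 = 2  (slack)
  C2: 26 − 18 = 8  (slack)
  C3: 25 − 25 = 0  (binding)
  C4: 27 − 20 = 7  (slack)
  C5: 31 − 31 = 0  (binding)

Optimal: x = 4, y = 3
Binding: C3, C5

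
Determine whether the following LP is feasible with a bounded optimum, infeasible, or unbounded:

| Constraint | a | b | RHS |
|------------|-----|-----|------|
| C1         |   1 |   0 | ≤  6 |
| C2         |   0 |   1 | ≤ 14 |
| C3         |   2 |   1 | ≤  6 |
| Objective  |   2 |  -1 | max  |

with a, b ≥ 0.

Feasible with a bounded optimal solution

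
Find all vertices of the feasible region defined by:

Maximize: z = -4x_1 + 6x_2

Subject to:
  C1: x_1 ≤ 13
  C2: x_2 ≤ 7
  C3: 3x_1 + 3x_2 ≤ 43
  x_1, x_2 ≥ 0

(0, 0), (13, 0), (13, 1.333), (7.333, 7), (0, 7)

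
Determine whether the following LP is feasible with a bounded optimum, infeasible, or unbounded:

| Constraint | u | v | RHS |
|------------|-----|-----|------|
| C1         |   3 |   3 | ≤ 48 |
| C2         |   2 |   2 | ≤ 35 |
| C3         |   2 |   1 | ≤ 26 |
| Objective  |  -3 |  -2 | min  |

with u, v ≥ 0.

Feasible with a bounded optimal solution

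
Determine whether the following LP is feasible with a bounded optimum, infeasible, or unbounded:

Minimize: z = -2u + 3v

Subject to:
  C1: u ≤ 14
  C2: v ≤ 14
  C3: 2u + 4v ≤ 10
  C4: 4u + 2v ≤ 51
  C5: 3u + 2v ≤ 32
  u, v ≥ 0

Feasible with a bounded optimal solution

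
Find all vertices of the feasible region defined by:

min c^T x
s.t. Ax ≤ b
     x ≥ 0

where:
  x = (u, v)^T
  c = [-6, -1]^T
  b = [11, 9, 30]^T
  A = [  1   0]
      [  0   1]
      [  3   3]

(0, 0), (10, 0), (1, 9), (0, 9)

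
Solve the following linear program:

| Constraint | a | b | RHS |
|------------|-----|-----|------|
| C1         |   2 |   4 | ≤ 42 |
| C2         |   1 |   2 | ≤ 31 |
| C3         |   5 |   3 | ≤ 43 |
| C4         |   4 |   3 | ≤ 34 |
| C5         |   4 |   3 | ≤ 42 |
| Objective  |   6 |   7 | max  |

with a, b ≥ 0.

Evaluate the objective at each vertex of the feasible region:
  z(0, 0) = 0
  z(8.5, 0) = 51
  z(1, 10) = 76  ←
  z(0, 10.5) = 73.5
The maximum is at a = 1, b = 10.

a = 1, b = 10, z = 76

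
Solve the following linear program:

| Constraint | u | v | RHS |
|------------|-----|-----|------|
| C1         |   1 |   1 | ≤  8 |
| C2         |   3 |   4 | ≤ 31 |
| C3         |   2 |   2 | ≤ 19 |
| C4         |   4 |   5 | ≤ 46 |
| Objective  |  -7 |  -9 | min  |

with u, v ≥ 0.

Evaluate the objective at each vertex of the feasible region:
  z(0, 0) = 0
  z(8, 0) = -56
  z(1, 7) = -70  ←
  z(0, 7.75) = -69.75
The minimum is at u = 1, v = 7.

u = 1, v = 7, z = -70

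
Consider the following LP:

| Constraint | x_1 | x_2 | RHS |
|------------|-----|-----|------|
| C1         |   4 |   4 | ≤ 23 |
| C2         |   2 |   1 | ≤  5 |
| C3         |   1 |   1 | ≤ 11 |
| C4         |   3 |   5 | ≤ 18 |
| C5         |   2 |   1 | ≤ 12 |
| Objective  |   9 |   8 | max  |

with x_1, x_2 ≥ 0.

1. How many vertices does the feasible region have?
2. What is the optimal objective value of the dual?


1. 4
2. 33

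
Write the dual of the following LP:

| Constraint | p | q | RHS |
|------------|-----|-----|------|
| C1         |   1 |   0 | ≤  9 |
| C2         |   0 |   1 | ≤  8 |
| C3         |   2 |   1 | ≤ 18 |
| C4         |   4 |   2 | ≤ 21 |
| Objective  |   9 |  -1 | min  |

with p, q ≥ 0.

Primal min cᵀx s.t. Ax ≤ b, x ≥ 0  →  Dual max −bᵀy s.t. Aᵀy ≥ −c, y ≥ 0.

Maximize: z = -9y1 - 8y2 - 18y3 - 21y4

Subject to:
  y1 + 2y3 + 4y4 ≥ -9
  y2 + y3 + 2y4 ≥ 1
  y1, y2, y3, y4 ≥ 0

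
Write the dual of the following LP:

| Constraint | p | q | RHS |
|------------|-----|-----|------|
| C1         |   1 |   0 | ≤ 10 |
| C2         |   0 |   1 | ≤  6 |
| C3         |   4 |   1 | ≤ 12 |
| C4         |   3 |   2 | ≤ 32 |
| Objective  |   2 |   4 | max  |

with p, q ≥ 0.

Primal max cᵀx s.t. Ax ≤ b, x ≥ 0  →  Dual min bᵀy s.t. Aᵀy ≥ c, y ≥ 0.

Minimize: z = 10y1 + 6y2 + 12y3 + 32y4

Subject to:
  y1 + 4y3 + 3y4 ≥ 2
  y2 + y3 + 2y4 ≥ 4
  y1, y2, y3, y4 ≥ 0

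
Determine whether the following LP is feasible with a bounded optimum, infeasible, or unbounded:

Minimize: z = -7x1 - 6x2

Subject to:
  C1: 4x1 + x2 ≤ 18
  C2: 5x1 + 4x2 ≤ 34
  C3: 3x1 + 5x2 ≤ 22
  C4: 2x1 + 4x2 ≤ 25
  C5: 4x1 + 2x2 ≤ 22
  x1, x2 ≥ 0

Feasible with a bounded optimal solution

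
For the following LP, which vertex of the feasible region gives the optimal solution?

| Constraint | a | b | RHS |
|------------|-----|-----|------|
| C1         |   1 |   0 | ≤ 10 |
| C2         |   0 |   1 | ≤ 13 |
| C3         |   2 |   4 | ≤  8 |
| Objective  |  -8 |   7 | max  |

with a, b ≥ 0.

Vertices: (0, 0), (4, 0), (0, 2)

Evaluate the objective at each vertex of the feasible region:
  z(0, 0) = 0
  z(4, 0) = -32
  z(0, 2) = 14  ←
The maximum is at a = 0, b = 2.

(0, 2)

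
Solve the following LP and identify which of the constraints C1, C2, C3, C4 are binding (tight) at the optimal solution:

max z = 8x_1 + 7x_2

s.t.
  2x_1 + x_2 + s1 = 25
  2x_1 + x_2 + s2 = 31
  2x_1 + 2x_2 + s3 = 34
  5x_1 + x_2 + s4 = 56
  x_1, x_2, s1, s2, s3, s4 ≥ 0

At x_1 = 8, x_2 = 9, compute slack b - a·x for each constraint:
  C1: 25 − 25 = 0  (binding)
  C2: 31 − 25 = 6  (slack)
  C3: 34 − 34 = 0  (binding)
  C4: 56 − 49 = 7  (slack)

Optimal: x_1 = 8, x_2 = 9
Binding: C1, C3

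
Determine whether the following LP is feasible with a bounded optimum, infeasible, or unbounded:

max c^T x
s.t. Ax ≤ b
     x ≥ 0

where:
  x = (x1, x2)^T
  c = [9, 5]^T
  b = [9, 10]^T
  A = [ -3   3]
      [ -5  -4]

Unbounded (objective can increase without bound)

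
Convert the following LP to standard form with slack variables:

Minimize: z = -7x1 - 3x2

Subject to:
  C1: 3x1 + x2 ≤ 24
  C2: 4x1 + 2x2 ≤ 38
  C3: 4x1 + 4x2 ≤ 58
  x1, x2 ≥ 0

min z = -7x1 - 3x2

s.t.
  3x1 + x2 + s1 = 24
  4x1 + 2x2 + s2 = 38
  4x1 + 4x2 + s3 = 58
  x1, x2, s1, s2, s3 ≥ 0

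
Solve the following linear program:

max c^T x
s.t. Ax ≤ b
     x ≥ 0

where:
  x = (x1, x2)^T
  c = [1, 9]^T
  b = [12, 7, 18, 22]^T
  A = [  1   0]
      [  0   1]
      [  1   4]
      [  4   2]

Evaluate the objective at each vertex of the feasible region:
  z(0, 0) = 0
  z(5.5, 0) = 5.5
  z(3.714, 3.571) = 35.86
  z(0, 4.5) = 40.5  ←
The maximum is at x1 = 0, x2 = 4.5.

x1 = 0, x2 = 4.5, z = 40.5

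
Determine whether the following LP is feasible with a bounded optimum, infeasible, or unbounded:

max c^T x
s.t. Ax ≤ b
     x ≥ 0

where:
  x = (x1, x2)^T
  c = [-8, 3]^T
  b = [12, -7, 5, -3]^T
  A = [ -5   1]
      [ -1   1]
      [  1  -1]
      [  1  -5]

Infeasible (no feasible solution exists)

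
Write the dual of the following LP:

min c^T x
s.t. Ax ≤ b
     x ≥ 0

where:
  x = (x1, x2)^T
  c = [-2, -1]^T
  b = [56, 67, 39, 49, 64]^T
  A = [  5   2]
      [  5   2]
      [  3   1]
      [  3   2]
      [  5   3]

Primal min cᵀx s.t. Ax ≤ b, x ≥ 0  →  Dual max −bᵀy s.t. Aᵀy ≥ −c, y ≥ 0.

Maximize: z = -56y1 - 67y2 - 39y3 - 49y4 - 64y5

Subject to:
  5y1 + 5y2 + 3y3 + 3y4 + 5y5 ≥ 2
  2y1 + 2y2 + y3 + 2y4 + 3y5 ≥ 1
  y1, y2, y3, y4, y5 ≥ 0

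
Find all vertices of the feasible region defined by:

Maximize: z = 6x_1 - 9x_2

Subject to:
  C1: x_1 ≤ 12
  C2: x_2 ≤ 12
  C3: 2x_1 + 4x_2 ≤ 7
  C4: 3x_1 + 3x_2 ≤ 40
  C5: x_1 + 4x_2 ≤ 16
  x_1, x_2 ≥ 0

(0, 0), (3.5, 0), (0, 1.75)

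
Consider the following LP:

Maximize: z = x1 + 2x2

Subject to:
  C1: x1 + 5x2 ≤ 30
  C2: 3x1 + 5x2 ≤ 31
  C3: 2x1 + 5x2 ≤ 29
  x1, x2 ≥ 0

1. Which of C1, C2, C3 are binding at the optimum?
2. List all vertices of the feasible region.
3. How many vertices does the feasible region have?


1. C2, C3
2. (0, 0), (10.33, 0), (2, 5), (0, 5.8)
3. 4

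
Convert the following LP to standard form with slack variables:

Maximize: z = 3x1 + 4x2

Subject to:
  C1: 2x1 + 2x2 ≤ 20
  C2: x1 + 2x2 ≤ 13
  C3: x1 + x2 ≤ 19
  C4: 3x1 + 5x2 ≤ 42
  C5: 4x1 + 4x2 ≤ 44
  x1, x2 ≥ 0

max z = 3x1 + 4x2

s.t.
  2x1 + 2x2 + s1 = 20
  x1 + 2x2 + s2 = 13
  x1 + x2 + s3 = 19
  3x1 + 5x2 + s4 = 42
  4x1 + 4x2 + s5 = 44
  x1, x2, s1, s2, s3, s4, s5 ≥ 0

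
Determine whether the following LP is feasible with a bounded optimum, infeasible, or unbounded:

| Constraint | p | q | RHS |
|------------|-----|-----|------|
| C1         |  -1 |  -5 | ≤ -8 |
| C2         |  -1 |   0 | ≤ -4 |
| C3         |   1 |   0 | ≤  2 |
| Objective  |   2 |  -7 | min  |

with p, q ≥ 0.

Infeasible (no feasible solution exists)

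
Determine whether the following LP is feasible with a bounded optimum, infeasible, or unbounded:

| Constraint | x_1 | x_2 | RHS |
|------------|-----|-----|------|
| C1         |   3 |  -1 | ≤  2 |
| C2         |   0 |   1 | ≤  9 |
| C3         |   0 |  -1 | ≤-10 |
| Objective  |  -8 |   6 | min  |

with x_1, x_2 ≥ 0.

Infeasible (no feasible solution exists)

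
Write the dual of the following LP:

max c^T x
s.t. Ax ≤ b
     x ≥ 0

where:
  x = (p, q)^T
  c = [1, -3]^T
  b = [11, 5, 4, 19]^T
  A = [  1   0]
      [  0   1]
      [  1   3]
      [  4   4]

Primal max cᵀx s.t. Ax ≤ b, x ≥ 0  →  Dual min bᵀy s.t. Aᵀy ≥ c, y ≥ 0.

Minimize: z = 11y1 + 5y2 + 4y3 + 19y4

Subject to:
  y1 + y3 + 4y4 ≥ 1
  y2 + 3y3 + 4y4 ≥ -3
  y1, y2, y3, y4 ≥ 0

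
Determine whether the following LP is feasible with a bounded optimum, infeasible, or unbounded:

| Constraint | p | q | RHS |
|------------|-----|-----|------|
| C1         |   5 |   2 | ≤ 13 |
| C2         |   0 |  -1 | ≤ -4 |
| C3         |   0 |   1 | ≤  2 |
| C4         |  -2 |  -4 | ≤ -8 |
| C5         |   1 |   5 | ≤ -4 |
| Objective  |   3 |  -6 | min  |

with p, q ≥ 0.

Infeasible (no feasible solution exists)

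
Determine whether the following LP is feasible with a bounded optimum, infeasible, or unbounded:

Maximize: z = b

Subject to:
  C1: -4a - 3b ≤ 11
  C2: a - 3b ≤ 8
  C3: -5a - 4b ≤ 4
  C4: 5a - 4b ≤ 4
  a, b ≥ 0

Unbounded (objective can increase without bound)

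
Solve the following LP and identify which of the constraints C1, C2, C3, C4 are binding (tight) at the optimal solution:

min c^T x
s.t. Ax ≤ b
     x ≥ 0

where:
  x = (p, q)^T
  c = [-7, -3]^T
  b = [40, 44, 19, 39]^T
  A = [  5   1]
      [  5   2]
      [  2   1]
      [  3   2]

At p = 6, q = 7, compute slack b - a·x for each constraint:
  C1: 40 − 37 = 3  (slack)
  C2: 44 − 44 = 0  (binding)
  C3: 19 − 19 = 0  (binding)
  C4: 39 − 32 = 7  (slack)

Optimal: p = 6, q = 7
Binding: C2, C3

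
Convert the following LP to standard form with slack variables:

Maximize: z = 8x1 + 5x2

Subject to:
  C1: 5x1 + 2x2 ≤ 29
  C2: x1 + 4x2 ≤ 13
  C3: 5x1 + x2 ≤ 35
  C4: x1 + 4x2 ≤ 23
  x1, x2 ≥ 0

max z = 8x1 + 5x2

s.t.
  5x1 + 2x2 + s1 = 29
  x1 + 4x2 + s2 = 13
  5x1 + x2 + s3 = 35
  x1 + 4x2 + s4 = 23
  x1, x2, s1, s2, s3, s4 ≥ 0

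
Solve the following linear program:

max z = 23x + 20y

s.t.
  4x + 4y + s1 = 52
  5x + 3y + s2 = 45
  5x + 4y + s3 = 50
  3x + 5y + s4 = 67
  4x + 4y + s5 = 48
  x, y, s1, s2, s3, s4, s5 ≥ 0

Evaluate the objective at each vertex of the feasible region:
  z(0, 0) = 0
  z(9, 0) = 207
  z(6, 5) = 238
  z(2, 10) = 246  ←
  z(0, 12) = 240
The maximum is at x = 2, y = 10.

x = 2, y = 10, z = 246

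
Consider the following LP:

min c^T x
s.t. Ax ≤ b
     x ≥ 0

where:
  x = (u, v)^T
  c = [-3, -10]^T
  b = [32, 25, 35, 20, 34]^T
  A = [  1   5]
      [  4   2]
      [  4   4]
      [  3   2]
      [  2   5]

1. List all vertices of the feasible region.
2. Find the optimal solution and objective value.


1. (0, 0), (6.25, 0), (5, 2.5), (2.909, 5.636), (2, 6), (0, 6.4)
2. u = 2, v = 6, z = -66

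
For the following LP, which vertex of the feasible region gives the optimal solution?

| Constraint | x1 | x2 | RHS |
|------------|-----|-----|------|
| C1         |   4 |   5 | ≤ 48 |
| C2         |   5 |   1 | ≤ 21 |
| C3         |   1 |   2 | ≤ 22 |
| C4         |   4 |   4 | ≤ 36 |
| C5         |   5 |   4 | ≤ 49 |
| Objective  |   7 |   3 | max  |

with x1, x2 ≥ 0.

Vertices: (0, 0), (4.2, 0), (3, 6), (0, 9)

Evaluate the objective at each vertex of the feasible region:
  z(0, 0) = 0
  z(4.2, 0) = 29.4
  z(3, 6) = 39  ←
  z(0, 9) = 27
The maximum is at x1 = 3, x2 = 6.

(3, 6)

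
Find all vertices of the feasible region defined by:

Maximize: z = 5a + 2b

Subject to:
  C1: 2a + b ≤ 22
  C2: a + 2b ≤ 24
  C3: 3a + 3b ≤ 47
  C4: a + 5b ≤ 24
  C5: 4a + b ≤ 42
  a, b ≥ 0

(0, 0), (10.5, 0), (10, 2), (9.556, 2.889), (0, 4.8)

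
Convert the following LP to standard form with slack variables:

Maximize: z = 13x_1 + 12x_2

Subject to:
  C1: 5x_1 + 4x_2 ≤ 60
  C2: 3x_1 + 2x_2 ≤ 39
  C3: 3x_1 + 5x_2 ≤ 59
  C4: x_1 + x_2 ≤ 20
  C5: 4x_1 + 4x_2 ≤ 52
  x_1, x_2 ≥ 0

max z = 13x_1 + 12x_2

s.t.
  5x_1 + 4x_2 + s1 = 60
  3x_1 + 2x_2 + s2 = 39
  3x_1 + 5x_2 + s3 = 59
  x_1 + x_2 + s4 = 20
  4x_1 + 4x_2 + s5 = 52
  x_1, x_2, s1, s2, s3, s4, s5 ≥ 0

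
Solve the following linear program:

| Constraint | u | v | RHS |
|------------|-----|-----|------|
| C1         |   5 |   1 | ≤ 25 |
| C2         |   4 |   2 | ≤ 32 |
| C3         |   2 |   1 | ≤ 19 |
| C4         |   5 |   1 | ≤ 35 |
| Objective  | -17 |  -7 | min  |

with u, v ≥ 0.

Evaluate the objective at each vertex of the feasible region:
  z(0, 0) = 0
  z(5, 0) = -85
  z(3, 10) = -121  ←
  z(0, 16) = -112
The minimum is at u = 3, v = 10.

u = 3, v = 10, z = -121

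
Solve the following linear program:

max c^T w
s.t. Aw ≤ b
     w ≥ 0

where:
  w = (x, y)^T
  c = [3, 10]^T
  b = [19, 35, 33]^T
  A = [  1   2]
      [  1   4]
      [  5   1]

Evaluate the objective at each vertex of the feasible region:
  z(0, 0) = 0
  z(6.6, 0) = 19.8
  z(5.222, 6.889) = 84.56
  z(3, 8) = 89  ←
  z(0, 8.75) = 87.5
The maximum is at x = 3, y = 8.

x = 3, y = 8, z = 89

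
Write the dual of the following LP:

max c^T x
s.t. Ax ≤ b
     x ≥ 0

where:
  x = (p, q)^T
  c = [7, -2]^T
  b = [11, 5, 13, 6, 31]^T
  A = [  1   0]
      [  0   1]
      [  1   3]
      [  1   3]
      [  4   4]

Primal max cᵀx s.t. Ax ≤ b, x ≥ 0  →  Dual min bᵀy s.t. Aᵀy ≥ c, y ≥ 0.

Minimize: z = 11y1 + 5y2 + 13y3 + 6y4 + 31y5

Subject to:
  y1 + y3 + y4 + 4y5 ≥ 7
  y2 + 3y3 + 3y4 + 4y5 ≥ -2
  y1, y2, y3, y4, y5 ≥ 0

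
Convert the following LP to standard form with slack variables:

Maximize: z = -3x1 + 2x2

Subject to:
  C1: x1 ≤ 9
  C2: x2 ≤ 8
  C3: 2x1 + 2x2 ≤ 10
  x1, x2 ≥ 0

max z = -3x1 + 2x2

s.t.
  x1 + s1 = 9
  x2 + s2 = 8
  2x1 + 2x2 + s3 = 10
  x1, x2, s1, s2, s3 ≥ 0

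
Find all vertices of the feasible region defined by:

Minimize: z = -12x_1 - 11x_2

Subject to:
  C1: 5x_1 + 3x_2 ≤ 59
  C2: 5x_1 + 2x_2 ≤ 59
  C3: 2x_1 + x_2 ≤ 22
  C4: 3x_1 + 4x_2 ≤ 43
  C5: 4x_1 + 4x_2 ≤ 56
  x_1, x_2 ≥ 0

(0, 0), (11, 0), (9, 4), (0, 10.75)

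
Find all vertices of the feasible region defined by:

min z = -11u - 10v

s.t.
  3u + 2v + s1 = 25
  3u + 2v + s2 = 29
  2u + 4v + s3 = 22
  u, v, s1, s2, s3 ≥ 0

(0, 0), (8.333, 0), (7, 2), (0, 5.5)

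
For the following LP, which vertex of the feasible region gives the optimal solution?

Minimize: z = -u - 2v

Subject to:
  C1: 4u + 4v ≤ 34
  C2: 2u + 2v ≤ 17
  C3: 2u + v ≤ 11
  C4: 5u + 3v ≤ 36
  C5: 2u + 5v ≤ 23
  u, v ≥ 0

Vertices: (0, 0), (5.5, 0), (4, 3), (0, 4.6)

Evaluate the objective at each vertex of the feasible region:
  z(0, 0) = 0
  z(5.5, 0) = -5.5
  z(4, 3) = -10  ←
  z(0, 4.6) = -9.2
The minimum is at u = 4, v = 3.

(4, 3)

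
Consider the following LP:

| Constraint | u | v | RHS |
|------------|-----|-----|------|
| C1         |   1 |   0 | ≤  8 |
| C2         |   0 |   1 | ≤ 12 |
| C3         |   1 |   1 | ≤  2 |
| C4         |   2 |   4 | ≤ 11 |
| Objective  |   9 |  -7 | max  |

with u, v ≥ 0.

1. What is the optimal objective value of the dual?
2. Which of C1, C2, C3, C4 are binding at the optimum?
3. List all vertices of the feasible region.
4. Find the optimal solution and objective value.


1. 18
2. C3
3. (0, 0), (2, 0), (0, 2)
4. u = 2, v = 0, z = 18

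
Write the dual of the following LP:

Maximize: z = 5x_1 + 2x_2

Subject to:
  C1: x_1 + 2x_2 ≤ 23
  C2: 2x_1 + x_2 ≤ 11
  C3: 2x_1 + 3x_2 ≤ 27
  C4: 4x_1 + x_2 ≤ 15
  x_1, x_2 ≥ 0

Primal max cᵀx s.t. Ax ≤ b, x ≥ 0  →  Dual min bᵀy s.t. Aᵀy ≥ c, y ≥ 0.

Minimize: z = 23y1 + 11y2 + 27y3 + 15y4

Subject to:
  y1 + 2y2 + 2y3 + 4y4 ≥ 5
  2y1 + y2 + 3y3 + y4 ≥ 2
  y1, y2, y3, y4 ≥ 0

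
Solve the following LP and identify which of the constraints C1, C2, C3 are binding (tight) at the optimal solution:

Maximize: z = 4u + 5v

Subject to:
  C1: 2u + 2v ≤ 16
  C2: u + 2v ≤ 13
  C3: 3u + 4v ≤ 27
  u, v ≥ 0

At u = 5, v = 3, compute slack b - a·x for each constraint:
  C1: 16 − 16 = 0  (binding)
  C2: 13 − 11 = 2  (slack)
  C3: 27 − 27 = 0  (binding)

Optimal: u = 5, v = 3
Binding: C1, C3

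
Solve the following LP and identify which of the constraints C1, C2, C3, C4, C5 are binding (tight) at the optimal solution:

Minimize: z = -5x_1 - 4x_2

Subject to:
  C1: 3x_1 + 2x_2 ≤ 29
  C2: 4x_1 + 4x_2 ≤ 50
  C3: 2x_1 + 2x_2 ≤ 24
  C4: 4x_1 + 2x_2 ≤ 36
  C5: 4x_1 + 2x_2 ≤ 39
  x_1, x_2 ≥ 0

At x_1 = 5, x_2 = 7, compute slack b - a·x for each constraint:
  C1: 29 − 29 = 0  (binding)
  C2: 50 − 48 = 2  (slack)
  C3: 24 − 24 = 0  (binding)
  C4: 36 − 34 = 2  (slack)
  C5: 39 − 34 = 5  (slack)

Optimal: x_1 = 5, x_2 = 7
Binding: C1, C3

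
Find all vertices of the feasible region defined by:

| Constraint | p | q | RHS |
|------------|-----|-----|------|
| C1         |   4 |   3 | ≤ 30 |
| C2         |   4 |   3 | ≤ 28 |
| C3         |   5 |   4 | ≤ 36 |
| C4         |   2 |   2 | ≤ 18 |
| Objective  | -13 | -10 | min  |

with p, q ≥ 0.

(0, 0), (7, 0), (4, 4), (0, 9)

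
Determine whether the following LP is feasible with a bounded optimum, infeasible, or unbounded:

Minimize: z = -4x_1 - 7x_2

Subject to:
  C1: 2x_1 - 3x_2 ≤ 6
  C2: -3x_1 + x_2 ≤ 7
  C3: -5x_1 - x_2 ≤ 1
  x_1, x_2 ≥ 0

Unbounded (objective can decrease without bound)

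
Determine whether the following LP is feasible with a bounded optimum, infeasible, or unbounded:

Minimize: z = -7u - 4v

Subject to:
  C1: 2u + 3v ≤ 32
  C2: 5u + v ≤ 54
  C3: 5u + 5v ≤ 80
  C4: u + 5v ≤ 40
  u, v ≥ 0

Feasible with a bounded optimal solution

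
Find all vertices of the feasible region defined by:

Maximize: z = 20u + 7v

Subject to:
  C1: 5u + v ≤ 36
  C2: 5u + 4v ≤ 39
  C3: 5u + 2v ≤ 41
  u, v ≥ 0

(0, 0), (7.2, 0), (7, 1), (0, 9.75)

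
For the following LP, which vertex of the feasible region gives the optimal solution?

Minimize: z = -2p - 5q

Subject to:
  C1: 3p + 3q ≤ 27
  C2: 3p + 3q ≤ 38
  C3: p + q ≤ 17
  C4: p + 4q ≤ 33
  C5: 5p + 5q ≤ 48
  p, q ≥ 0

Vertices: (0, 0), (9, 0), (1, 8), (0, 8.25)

Evaluate the objective at each vertex of the feasible region:
  z(0, 0) = 0
  z(9, 0) = -18
  z(1, 8) = -42  ←
  z(0, 8.25) = -41.25
The minimum is at p = 1, q = 8.

(1, 8)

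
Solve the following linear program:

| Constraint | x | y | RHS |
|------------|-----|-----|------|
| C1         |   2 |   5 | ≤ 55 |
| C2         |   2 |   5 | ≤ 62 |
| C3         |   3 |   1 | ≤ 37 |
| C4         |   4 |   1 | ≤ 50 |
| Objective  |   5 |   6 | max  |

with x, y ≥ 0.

Evaluate the objective at each vertex of the feasible region:
  z(0, 0) = 0
  z(12.33, 0) = 61.67
  z(10, 7) = 92  ←
  z(0, 11) = 66
The maximum is at x = 10, y = 7.

x = 10, y = 7, z = 92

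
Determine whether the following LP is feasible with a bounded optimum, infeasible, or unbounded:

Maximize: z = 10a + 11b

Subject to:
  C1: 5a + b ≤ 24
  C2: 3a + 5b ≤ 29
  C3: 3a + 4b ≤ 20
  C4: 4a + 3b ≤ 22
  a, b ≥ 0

Feasible with a bounded optimal solution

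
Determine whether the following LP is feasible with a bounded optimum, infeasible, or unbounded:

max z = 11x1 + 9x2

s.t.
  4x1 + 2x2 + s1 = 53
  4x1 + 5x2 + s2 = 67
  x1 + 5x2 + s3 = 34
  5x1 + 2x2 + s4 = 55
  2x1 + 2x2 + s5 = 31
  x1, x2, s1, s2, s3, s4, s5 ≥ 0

Feasible with a bounded optimal solution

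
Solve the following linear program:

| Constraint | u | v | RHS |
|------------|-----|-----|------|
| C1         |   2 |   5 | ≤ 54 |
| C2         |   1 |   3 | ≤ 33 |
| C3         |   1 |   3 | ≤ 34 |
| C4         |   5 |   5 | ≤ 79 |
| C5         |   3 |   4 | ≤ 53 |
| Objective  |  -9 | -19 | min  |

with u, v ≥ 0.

Evaluate the objective at each vertex of the feasible region:
  z(0, 0) = 0
  z(15.8, 0) = -142.2
  z(10.2, 5.6) = -198.2
  z(7, 8) = -215  ←
  z(0, 10.8) = -205.2
The minimum is at u = 7, v = 8.

u = 7, v = 8, z = -215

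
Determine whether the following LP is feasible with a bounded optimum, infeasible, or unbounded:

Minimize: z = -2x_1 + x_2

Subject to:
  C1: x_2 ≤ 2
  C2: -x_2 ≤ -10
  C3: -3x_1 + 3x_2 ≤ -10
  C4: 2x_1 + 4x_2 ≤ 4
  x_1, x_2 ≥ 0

Infeasible (no feasible solution exists)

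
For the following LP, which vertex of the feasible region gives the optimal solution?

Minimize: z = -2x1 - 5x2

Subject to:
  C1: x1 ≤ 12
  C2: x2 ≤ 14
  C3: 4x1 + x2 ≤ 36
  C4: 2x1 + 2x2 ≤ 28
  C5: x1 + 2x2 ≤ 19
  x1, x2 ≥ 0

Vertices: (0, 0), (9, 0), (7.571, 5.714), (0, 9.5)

Evaluate the objective at each vertex of the feasible region:
  z(0, 0) = 0
  z(9, 0) = -18
  z(7.571, 5.714) = -43.71
  z(0, 9.5) = -47.5  ←
The minimum is at x1 = 0, x2 = 9.5.

(0, 9.5)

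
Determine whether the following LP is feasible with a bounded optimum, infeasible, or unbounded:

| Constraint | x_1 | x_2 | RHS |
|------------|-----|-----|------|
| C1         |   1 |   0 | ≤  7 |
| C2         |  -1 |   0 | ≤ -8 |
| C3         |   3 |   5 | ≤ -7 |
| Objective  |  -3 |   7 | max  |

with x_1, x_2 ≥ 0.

Infeasible (no feasible solution exists)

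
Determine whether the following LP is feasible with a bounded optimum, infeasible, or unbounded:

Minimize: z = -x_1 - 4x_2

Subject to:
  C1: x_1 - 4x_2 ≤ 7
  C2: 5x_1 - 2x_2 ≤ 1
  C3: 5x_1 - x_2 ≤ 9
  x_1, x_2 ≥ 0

Unbounded (objective can decrease without bound)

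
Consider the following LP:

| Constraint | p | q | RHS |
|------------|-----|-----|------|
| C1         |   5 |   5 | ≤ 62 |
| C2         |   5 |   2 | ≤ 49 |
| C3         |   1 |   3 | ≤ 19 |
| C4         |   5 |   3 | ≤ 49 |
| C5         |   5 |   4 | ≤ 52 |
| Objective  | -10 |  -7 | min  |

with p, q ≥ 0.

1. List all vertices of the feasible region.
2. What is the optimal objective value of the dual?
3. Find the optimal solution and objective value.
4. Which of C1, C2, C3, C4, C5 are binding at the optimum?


1. (0, 0), (9.8, 0), (8, 3), (7.273, 3.909), (0, 6.333)
2. -101
3. p = 8, q = 3, z = -101
4. C4, C5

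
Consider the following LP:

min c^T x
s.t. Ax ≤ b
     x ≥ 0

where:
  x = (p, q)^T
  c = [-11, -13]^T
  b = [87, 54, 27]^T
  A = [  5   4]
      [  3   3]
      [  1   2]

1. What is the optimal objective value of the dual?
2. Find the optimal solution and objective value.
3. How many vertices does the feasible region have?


1. -216
2. p = 9, q = 9, z = -216
3. 5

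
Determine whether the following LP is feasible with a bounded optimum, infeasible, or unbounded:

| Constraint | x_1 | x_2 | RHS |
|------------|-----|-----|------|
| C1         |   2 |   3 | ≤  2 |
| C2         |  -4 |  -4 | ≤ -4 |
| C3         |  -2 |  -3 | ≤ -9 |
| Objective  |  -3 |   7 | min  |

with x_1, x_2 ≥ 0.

Infeasible (no feasible solution exists)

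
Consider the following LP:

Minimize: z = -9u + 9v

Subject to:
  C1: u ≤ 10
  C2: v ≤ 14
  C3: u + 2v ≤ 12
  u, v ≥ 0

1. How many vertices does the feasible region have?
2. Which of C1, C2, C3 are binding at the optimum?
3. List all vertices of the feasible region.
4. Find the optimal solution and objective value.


1. 4
2. C1
3. (0, 0), (10, 0), (10, 1), (0, 6)
4. u = 10, v = 0, z = -90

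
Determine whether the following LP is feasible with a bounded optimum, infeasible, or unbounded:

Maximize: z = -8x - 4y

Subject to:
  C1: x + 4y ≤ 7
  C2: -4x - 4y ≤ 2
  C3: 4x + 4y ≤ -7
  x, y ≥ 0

Infeasible (no feasible solution exists)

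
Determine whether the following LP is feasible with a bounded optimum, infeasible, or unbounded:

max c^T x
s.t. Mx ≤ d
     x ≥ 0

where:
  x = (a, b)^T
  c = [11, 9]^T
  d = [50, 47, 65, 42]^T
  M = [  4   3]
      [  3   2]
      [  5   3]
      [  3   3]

Feasible with a bounded optimal solution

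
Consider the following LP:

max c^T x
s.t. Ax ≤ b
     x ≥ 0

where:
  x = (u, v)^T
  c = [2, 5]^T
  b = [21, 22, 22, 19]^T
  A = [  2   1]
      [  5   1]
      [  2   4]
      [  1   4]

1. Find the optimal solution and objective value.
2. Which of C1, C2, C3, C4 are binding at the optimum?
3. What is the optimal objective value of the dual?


1. u = 3, v = 4, z = 26
2. C3, C4
3. 26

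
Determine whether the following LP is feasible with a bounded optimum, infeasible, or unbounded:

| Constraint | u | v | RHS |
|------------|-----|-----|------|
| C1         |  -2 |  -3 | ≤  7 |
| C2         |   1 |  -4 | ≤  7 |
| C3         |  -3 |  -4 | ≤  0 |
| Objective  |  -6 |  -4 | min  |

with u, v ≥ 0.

Unbounded (objective can decrease without bound)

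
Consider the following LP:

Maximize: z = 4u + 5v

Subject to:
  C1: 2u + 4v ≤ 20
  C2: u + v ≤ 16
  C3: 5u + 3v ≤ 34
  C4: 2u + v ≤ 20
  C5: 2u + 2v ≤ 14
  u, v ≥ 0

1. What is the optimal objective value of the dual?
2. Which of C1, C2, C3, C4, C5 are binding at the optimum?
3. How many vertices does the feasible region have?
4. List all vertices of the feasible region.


1. 31
2. C1, C5
3. 5
4. (0, 0), (6.8, 0), (6.5, 0.5), (4, 3), (0, 5)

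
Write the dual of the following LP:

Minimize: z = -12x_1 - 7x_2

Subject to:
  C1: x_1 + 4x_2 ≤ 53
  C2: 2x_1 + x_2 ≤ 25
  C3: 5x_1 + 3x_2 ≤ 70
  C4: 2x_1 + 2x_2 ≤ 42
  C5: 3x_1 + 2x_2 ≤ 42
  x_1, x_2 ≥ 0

Primal min cᵀx s.t. Ax ≤ b, x ≥ 0  →  Dual max −bᵀy s.t. Aᵀy ≥ −c, y ≥ 0.

Maximize: z = -53y1 - 25y2 - 70y3 - 42y4 - 42y5

Subject to:
  y1 + 2y2 + 5y3 + 2y4 + 3y5 ≥ 12
  4y1 + y2 + 3y3 + 2y4 + 2y5 ≥ 7
  y1, y2, y3, y4, y5 ≥ 0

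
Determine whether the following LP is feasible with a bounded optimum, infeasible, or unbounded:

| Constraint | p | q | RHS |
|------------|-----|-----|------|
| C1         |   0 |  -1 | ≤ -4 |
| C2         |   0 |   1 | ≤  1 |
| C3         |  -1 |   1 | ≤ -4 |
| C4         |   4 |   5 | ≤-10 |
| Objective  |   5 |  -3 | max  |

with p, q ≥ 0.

Infeasible (no feasible solution exists)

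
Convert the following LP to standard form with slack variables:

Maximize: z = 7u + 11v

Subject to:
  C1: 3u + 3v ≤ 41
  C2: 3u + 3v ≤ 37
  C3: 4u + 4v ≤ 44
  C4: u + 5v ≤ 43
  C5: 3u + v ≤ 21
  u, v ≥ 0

max z = 7u + 11v

s.t.
  3u + 3v + s1 = 41
  3u + 3v + s2 = 37
  4u + 4v + s3 = 44
  u + 5v + s4 = 43
  3u + v + s5 = 21
  u, v, s1, s2, s3, s4, s5 ≥ 0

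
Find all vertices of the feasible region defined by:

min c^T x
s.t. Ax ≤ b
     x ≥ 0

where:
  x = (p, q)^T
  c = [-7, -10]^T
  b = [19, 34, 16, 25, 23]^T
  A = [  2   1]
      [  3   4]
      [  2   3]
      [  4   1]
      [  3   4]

(0, 0), (6.25, 0), (5.923, 1.308), (5, 2), (0, 5.333)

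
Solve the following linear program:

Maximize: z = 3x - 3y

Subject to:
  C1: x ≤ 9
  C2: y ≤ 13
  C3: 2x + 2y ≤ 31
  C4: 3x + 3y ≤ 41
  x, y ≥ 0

Evaluate the objective at each vertex of the feasible region:
  z(0, 0) = 0
  z(9, 0) = 27  ←
  z(9, 4.667) = 13
  z(0.6667, 13) = -37
  z(0, 13) = -39
The maximum is at x = 9, y = 0.

x = 9, y = 0, z = 27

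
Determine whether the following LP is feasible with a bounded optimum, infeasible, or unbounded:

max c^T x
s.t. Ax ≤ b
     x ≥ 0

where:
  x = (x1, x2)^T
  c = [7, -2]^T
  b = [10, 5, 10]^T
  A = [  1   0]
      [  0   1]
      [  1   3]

Feasible with a bounded optimal solution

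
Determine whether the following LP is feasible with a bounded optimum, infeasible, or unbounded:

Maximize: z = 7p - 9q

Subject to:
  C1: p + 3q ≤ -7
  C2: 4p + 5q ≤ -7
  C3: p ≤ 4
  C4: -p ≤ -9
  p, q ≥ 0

Infeasible (no feasible solution exists)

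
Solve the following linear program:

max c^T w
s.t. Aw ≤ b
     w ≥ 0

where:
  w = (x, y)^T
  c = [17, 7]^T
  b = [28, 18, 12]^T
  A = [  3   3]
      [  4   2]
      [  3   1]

Evaluate the objective at each vertex of the feasible region:
  z(0, 0) = 0
  z(4, 0) = 68
  z(3, 3) = 72  ←
  z(0, 9) = 63
The maximum is at x = 3, y = 3.

x = 3, y = 3, z = 72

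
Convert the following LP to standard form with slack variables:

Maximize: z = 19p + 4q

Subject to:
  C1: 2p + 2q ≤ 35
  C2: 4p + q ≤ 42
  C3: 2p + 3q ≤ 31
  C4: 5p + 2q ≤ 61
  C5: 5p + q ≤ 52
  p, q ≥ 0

max z = 19p + 4q

s.t.
  2p + 2q + s1 = 35
  4p + q + s2 = 42
  2p + 3q + s3 = 31
  5p + 2q + s4 = 61
  5p + q + s5 = 52
  p, q, s1, s2, s3, s4, s5 ≥ 0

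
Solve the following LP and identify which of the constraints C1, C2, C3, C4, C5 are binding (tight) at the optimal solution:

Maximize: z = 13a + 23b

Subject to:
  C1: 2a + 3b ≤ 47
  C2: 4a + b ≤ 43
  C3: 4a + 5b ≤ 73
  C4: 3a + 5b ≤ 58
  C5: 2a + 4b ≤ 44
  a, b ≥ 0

At a = 6, b = 8, compute slack b - a·x for each constraint:
  C1: 47 − 36 = 11  (slack)
  C2: 43 − 32 = 11  (slack)
  C3: 73 − 64 = 9  (slack)
  C4: 58 − 58 = 0  (binding)
  C5: 44 − 44 = 0  (binding)

Optimal: a = 6, b = 8
Binding: C4, C5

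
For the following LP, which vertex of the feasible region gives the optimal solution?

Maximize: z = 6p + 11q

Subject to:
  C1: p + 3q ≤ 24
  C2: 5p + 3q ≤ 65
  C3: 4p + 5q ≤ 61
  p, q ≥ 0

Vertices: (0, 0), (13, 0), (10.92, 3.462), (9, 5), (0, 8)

Evaluate the objective at each vertex of the feasible region:
  z(0, 0) = 0
  z(13, 0) = 78
  z(10.92, 3.462) = 103.6
  z(9, 5) = 109  ←
  z(0, 8) = 88
The maximum is at p = 9, q = 5.

(9, 5)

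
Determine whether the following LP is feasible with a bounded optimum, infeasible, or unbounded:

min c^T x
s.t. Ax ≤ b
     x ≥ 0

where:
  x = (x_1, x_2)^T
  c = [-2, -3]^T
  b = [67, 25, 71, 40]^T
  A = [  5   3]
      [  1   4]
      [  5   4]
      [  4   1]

Feasible with a bounded optimal solution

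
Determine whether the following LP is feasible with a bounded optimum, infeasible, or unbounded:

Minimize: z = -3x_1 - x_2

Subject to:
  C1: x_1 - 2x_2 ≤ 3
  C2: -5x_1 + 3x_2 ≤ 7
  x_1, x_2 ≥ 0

Unbounded (objective can decrease without bound)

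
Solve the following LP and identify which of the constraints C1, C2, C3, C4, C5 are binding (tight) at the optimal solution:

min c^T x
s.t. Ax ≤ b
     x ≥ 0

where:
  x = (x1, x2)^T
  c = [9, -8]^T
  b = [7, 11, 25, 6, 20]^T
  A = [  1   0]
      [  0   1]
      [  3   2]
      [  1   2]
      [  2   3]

At x1 = 0, x2 = 3, compute slack b - a·x for each constraint:
  C1: 7 − 0 = 7  (slack)
  C2: 11 − 3 = 8  (slack)
  C3: 25 − 6 = 19  (slack)
  C4: 6 − 6 = 0  (binding)
  C5: 20 − 9 = 11  (slack)

Optimal: x1 = 0, x2 = 3
Binding: C4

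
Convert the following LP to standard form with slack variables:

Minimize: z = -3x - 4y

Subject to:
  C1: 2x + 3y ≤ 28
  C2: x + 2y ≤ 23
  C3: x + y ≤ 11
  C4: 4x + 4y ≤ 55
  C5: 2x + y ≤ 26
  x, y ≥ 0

min z = -3x - 4y

s.t.
  2x + 3y + s1 = 28
  x + 2y + s2 = 23
  x + y + s3 = 11
  4x + 4y + s4 = 55
  2x + y + s5 = 26
  x, y, s1, s2, s3, s4, s5 ≥ 0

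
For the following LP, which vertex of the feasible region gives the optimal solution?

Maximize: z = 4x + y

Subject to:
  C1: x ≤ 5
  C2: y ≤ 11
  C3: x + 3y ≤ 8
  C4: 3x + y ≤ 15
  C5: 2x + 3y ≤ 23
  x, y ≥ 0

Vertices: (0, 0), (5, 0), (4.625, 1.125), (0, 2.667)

Evaluate the objective at each vertex of the feasible region:
  z(0, 0) = 0
  z(5, 0) = 20  ←
  z(4.625, 1.125) = 19.62
  z(0, 2.667) = 2.667
The maximum is at x = 5, y = 0.

(5, 0)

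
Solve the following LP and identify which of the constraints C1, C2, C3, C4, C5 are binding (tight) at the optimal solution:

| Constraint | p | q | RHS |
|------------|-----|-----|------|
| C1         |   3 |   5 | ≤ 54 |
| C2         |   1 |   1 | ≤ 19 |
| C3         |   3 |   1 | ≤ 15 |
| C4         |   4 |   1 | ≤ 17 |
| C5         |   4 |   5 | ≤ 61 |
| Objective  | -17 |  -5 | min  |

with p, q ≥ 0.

At p = 2, q = 9, compute slack b - a·x for each constraint:
  C1: 54 − 51 = 3  (slack)
  C2: 19 − 11 = 8  (slack)
  C3: 15 − 15 = 0  (binding)
  C4: 17 − 17 = 0  (binding)
  C5: 61 − 53 = 8  (slack)

Optimal: p = 2, q = 9
Binding: C3, C4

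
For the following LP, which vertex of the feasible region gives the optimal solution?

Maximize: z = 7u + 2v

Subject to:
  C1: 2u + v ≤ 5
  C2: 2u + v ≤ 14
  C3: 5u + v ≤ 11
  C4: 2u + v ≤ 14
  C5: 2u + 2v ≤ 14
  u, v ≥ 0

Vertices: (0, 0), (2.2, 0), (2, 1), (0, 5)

Evaluate the objective at each vertex of the feasible region:
  z(0, 0) = 0
  z(2.2, 0) = 15.4
  z(2, 1) = 16  ←
  z(0, 5) = 10
The maximum is at u = 2, v = 1.

(2, 1)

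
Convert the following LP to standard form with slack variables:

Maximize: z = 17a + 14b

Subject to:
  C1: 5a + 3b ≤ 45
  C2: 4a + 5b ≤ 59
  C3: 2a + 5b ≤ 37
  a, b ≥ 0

max z = 17a + 14b

s.t.
  5a + 3b + s1 = 45
  4a + 5b + s2 = 59
  2a + 5b + s3 = 37
  a, b, s1, s2, s3 ≥ 0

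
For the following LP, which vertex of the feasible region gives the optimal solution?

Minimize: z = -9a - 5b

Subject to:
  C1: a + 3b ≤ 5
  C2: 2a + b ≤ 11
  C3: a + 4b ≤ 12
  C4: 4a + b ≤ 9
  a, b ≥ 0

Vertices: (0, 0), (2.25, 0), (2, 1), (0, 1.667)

Evaluate the objective at each vertex of the feasible region:
  z(0, 0) = 0
  z(2.25, 0) = -20.25
  z(2, 1) = -23  ←
  z(0, 1.667) = -8.333
The minimum is at a = 2, b = 1.

(2, 1)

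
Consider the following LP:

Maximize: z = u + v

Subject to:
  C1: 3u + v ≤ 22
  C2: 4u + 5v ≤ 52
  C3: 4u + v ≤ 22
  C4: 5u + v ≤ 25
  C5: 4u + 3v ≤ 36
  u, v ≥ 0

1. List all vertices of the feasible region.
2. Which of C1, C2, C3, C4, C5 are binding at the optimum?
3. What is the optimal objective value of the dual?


1. (0, 0), (5, 0), (3.545, 7.273), (3, 8), (0, 10.4)
2. C2, C5
3. 11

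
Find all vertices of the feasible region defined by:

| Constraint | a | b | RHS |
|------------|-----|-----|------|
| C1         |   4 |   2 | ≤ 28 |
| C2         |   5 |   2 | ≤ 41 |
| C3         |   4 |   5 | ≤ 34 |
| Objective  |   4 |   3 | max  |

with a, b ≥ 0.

(0, 0), (7, 0), (6, 2), (0, 6.8)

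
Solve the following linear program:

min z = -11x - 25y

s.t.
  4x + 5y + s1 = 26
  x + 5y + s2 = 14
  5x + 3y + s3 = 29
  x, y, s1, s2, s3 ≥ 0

Evaluate the objective at each vertex of the feasible region:
  z(0, 0) = 0
  z(5.8, 0) = -63.8
  z(5.154, 1.077) = -83.62
  z(4, 2) = -94  ←
  z(0, 2.8) = -70
The minimum is at x = 4, y = 2.

x = 4, y = 2, z = -94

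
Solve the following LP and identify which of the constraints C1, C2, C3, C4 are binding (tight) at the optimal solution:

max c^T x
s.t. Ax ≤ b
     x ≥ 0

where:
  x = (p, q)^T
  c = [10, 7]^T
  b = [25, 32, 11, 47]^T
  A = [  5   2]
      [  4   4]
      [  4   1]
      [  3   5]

At p = 1, q = 7, compute slack b - a·x for each constraint:
  C1: 25 − 19 = 6  (slack)
  C2: 32 − 32 = 0  (binding)
  C3: 11 − 11 = 0  (binding)
  C4: 47 − 38 = 9  (slack)

Optimal: p = 1, q = 7
Binding: C2, C3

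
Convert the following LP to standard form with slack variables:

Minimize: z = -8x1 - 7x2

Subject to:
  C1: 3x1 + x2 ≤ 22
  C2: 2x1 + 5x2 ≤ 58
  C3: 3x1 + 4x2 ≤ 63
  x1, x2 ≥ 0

min z = -8x1 - 7x2

s.t.
  3x1 + x2 + s1 = 22
  2x1 + 5x2 + s2 = 58
  3x1 + 4x2 + s3 = 63
  x1, x2, s1, s2, s3 ≥ 0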